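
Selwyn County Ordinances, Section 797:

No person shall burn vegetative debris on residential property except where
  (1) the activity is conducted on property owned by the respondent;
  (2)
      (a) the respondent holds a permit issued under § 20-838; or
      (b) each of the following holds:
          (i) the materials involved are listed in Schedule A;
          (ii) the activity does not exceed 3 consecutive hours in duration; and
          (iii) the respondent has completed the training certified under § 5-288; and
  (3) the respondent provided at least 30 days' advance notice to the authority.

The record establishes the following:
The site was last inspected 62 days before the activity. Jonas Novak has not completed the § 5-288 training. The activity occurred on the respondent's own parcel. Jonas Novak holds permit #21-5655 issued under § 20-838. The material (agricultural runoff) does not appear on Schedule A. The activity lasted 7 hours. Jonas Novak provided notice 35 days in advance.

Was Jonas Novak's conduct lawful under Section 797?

Yes — lawful.

(1) own property — met.
(a) holds permit — satisfied.
(i) Schedule A material — not met.
(ii) ≤ 3 hrs duration — not satisfied.
(iii) training certified — not met.
So (b) is not satisfied (F AND F AND F).
So (2) is satisfied (T OR F).
(3) ≥30 days' notice — satisfied.
So Overall is satisfied (T AND T AND T).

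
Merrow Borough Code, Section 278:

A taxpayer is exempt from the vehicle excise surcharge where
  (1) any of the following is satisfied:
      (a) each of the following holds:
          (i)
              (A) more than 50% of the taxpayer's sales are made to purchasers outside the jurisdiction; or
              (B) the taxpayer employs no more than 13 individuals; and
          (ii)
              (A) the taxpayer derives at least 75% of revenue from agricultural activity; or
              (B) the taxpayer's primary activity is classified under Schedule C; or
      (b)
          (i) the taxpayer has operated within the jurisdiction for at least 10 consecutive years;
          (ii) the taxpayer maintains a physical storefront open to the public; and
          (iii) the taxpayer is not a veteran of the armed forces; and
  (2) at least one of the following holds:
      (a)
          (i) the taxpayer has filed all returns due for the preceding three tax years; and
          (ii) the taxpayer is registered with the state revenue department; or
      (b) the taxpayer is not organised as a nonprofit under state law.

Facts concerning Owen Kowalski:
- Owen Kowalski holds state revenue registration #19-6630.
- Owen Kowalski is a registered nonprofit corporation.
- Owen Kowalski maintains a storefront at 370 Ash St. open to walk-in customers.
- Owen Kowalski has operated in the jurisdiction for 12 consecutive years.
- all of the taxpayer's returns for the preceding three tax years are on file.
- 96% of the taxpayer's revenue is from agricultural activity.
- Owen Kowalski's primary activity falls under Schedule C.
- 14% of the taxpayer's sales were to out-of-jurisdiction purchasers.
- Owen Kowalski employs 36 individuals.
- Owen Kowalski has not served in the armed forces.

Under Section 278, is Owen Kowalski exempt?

Yes — exempt.

(A) >50% out-of-jur. sales — not satisfied.
(B) ≤ 13 employees — not satisfied.
So (i) is not satisfied (F OR F).
(A) ≥75% agricultural — satisfied.
(B) Schedule C activity — holds.
So (ii) is satisfied (T OR T).
So (a) is not satisfied (F AND T).
(i) ≥ 10 yrs in jurisdiction — met.
(ii) has storefront — holds.
(iii) not (veteran) — holds.
(b): T AND T AND T → true.
(1) = F OR T = true.
(i) returns current — satisfied.
(ii) state-registered — satisfied.
So (a) is satisfied (T AND T).
(b) not (nonprofit) — not met.
(2): T OR F → true.
Overall = T AND T = true.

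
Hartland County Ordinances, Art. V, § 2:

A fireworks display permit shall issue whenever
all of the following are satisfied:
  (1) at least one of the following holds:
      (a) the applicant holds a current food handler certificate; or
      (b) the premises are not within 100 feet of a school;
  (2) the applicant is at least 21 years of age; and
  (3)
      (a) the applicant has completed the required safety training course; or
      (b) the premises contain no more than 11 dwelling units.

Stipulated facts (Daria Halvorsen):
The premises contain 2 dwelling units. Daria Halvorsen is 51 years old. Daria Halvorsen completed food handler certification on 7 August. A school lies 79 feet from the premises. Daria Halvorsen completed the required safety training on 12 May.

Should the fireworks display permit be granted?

(a) food handler cert. — satisfied.
(b) ≥100 ft from school — not satisfied.
(1) = T OR F = true.
(2) age ≥ 21 — satisfied.
(a) safety training — met.
(b) ≤ 11 units — met.
(3) = T OR T = true.
Overall: T AND T AND T → true.

Yes — granted.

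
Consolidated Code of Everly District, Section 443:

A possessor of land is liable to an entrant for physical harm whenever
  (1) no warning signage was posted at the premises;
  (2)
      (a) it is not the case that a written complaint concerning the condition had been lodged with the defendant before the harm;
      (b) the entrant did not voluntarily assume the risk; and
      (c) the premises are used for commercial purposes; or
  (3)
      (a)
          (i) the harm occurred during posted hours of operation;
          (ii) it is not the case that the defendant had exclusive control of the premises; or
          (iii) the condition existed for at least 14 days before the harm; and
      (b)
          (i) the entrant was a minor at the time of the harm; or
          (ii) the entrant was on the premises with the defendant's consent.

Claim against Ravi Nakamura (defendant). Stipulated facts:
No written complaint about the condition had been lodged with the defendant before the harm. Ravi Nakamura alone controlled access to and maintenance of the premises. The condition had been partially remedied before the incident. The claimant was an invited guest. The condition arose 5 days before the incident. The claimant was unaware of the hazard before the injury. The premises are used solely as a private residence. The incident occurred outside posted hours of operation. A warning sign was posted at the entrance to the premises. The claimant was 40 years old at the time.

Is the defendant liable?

(1) no signage posted — not satisfied.
(a) not (complaint lodged) — met.
(b) no assumed risk — satisfied.
(c) commercial use — fails.
So (2) is not satisfied (T AND T AND F).
(i) during posted hours — not satisfied.
(ii) not (exclusive control) — fails.
(iii) condition ≥14 days old — not satisfied.
(a): F OR F OR F → false.
(i) entrant a minor — fails.
(ii) consent to enter — holds.
(b): F OR T → true.
(3): F AND T → false.
Overall = F OR F OR F = false.

No — not liable.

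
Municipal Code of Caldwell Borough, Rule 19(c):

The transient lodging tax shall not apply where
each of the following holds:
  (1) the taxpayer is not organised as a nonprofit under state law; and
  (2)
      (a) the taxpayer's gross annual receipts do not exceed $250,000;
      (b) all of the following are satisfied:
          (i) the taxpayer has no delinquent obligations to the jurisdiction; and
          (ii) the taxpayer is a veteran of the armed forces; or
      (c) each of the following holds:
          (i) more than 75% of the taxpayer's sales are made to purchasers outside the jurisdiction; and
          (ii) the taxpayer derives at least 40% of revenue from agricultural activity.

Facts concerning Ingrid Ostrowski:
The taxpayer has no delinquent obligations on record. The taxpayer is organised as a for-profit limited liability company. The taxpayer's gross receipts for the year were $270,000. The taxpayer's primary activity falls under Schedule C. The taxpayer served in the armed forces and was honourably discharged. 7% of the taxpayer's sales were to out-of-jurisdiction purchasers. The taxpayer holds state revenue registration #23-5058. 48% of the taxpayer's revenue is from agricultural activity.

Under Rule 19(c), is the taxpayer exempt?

Yes — exempt.

(1) not (nonprofit) — satisfied.
(a) receipts ≤ $250,000 — not satisfied.
(i) no delinquency — holds.
(ii) veteran — holds.
(b) = T AND T = true.
(i) >75% out-of-jur. sales — not satisfied.
(ii) ≥40% agricultural — satisfied.
(c) = F AND T = false.
So (2) is satisfied (F OR T OR F).
So Overall is satisfied (T AND T).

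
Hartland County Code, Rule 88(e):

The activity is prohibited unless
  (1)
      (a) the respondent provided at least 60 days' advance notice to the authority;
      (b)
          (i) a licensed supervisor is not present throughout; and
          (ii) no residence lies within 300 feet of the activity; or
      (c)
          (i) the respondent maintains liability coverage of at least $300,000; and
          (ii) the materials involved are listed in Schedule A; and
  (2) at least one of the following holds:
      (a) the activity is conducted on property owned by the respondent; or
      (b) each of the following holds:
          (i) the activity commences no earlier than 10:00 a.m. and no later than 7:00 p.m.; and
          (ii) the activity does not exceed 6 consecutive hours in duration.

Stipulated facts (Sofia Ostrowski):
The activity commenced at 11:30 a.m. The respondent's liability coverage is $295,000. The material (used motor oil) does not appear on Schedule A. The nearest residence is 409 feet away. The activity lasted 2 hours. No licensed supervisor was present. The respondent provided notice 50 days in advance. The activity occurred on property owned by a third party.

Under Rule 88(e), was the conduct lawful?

(a) ≥60 days' notice — fails.
(i) not (supervisor present) — holds.
(ii) no residence in 300 ft — holds.
(b): T AND T → true.
(i) coverage ≥ $300,000 — fails.
(ii) Schedule A material — not met.
(c): F AND F → false.
(1) = F OR T OR F = true.
(a) own property — fails.
(i) start within hours — satisfied.
(ii) ≤ 6 hrs duration — met.
So (b) is satisfied (T AND T).
So (2) is satisfied (F OR T).
Overall = T AND T = true.

Yes — lawful.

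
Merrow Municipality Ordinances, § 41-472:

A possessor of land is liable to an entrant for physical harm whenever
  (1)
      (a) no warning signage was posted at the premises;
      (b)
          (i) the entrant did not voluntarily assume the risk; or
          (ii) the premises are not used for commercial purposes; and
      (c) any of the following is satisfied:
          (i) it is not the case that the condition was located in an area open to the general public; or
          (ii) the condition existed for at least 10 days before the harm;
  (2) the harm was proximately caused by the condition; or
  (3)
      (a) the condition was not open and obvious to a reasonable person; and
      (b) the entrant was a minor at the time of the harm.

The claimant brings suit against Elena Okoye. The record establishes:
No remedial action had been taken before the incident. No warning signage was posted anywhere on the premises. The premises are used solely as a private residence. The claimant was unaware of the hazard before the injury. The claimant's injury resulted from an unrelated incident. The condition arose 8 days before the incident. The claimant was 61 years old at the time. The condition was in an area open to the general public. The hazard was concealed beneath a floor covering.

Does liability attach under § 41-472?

No — not liable.

(a) no signage posted — met.
(i) no assumed risk — met.
(ii) not (commercial use) — satisfied.
(b): T OR T → true.
(i) not (public area) — fails.
(ii) condition ≥10 days old — fails.
So (c) is not satisfied (F OR F).
So (1) is not satisfied (T AND T AND F).
(2) proximate cause — not met.
(a) not open/obvious — satisfied.
(b) entrant a minor — fails.
(3): T AND F → false.
Overall: F OR F OR F → false.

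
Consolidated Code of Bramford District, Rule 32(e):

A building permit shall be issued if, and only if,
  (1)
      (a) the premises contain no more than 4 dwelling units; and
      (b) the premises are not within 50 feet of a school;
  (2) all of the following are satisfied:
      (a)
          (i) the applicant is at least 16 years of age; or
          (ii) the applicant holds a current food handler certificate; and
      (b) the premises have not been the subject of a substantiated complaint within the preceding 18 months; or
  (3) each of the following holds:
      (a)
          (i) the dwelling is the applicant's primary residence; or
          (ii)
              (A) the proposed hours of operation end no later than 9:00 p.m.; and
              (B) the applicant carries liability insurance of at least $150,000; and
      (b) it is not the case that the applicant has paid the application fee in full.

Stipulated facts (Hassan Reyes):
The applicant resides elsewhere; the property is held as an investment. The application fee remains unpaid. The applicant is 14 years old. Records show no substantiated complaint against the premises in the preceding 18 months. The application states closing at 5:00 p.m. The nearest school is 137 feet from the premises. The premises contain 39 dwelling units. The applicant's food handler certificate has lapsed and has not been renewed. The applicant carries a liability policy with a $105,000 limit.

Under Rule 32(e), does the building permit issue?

No — denied.

(a) ≤ 4 units — fails.
(b) ≥50 ft from school — satisfied.
So (1) is not satisfied (F AND T).
(i) age ≥ 16 — not satisfied.
(ii) food handler cert. — not satisfied.
(a): F OR F → false.
(b) no complaint in 18 mo. — satisfied.
(2): F AND T → false.
(i) primary residence — not satisfied.
(A) closes by 9 p.m. — satisfied.
(B) insurance ≥ $150,000 — fails.
(ii) = T AND F = false.
(a) = F OR F = false.
(b) not (fee paid) — met.
So (3) is not satisfied (F AND T).
Overall = F OR F OR F = false.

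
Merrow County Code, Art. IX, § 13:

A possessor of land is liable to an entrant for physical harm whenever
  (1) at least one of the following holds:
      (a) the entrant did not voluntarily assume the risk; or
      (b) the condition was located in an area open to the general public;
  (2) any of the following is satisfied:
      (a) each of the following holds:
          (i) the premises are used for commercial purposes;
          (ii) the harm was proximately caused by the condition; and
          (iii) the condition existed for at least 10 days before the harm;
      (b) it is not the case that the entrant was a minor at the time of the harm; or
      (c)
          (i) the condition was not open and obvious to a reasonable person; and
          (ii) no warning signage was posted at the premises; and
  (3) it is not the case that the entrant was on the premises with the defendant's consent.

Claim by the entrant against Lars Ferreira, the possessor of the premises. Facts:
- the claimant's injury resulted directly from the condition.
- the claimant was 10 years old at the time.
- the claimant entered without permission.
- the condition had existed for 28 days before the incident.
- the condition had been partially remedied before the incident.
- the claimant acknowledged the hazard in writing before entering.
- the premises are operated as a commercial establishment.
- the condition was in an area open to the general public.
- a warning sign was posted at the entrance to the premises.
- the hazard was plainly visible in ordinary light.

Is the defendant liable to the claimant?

Yes — liable.

(a) no assumed risk — not met.
(b) public area — met.
(1) = F OR T = true.
(i) commercial use — met.
(ii) proximate cause — satisfied.
(iii) condition ≥10 days old — met.
(a) = T AND T AND T = true.
(b) not (entrant a minor) — not satisfied.
(i) not open/obvious — not met.
(ii) no signage posted — not satisfied.
So (c) is not satisfied (F AND F).
(2) = T OR F OR F = true.
(3) not (consent to enter) — holds.
Overall: T AND T AND T → true.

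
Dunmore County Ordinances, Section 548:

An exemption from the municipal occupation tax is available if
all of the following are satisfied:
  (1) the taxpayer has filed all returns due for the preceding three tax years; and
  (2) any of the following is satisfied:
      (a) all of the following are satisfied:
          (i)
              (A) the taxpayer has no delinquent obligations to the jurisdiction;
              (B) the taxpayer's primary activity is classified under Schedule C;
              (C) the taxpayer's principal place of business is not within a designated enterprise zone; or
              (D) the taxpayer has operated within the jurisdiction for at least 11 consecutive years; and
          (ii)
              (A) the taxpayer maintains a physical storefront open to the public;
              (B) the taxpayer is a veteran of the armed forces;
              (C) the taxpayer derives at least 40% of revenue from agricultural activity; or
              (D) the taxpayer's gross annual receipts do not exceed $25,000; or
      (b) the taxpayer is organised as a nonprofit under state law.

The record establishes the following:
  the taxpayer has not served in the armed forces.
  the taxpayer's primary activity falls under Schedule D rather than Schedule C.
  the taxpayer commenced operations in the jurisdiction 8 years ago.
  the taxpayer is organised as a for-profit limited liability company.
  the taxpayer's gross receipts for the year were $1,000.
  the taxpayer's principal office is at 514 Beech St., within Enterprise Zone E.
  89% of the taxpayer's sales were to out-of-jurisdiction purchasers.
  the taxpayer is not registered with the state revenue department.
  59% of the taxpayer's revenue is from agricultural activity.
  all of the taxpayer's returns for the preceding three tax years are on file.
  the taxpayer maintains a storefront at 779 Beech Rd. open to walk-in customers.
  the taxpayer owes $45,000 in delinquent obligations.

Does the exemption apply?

No — not exempt.

(1) returns current — met.
(A) no delinquency — not satisfied.
(B) Schedule C activity — not met.
(C) not (in enterprise zone) — not met.
(D) ≥ 11 yrs in jurisdiction — not satisfied.
(i) = F OR F OR F OR F = false.
(A) has storefront — met.
(B) veteran — fails.
(C) ≥40% agricultural — met.
(D) receipts ≤ $25,000 — satisfied.
So (ii) is satisfied (T OR F OR T OR T).
(a): F AND T → false.
(b) nonprofit — not satisfied.
(2): F OR F → false.
Overall: T AND F → false.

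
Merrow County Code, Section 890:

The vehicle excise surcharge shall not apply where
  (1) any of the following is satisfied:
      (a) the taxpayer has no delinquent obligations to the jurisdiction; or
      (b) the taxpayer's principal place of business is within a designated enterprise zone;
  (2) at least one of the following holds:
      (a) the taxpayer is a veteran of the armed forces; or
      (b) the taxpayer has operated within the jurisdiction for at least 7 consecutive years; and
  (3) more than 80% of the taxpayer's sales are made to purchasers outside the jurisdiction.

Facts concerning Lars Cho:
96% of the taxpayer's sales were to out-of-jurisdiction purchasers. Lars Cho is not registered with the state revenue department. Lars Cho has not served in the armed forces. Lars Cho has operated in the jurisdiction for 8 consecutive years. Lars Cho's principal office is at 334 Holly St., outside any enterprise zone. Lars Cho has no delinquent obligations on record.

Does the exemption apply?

(a) no delinquency — satisfied.
(b) in enterprise zone — not satisfied.
(1) = T OR F = true.
(a) veteran — not met.
(b) ≥ 7 yrs in jurisdiction — holds.
(2) = F OR T = true.
(3) >80% out-of-jur. sales — met.
So Overall is satisfied (T AND T AND T).

Yes — exempt.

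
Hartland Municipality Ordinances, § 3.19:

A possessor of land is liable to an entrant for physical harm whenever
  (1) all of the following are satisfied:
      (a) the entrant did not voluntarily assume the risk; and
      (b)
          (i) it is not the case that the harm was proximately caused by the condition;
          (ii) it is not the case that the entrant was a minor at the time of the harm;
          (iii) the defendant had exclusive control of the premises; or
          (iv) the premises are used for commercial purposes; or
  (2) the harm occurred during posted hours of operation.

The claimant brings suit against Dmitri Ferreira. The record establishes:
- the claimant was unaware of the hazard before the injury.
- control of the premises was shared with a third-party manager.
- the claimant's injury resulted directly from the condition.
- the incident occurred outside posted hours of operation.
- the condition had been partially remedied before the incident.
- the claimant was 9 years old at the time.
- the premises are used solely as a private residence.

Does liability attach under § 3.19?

No — not liable.

(a) no assumed risk — holds.
(i) not (proximate cause) — not met.
(ii) not (entrant a minor) — fails.
(iii) exclusive control — not satisfied.
(iv) commercial use — not met.
(b): F OR F OR F OR F → false.
(1) = T AND F = false.
(2) during posted hours — fails.
Overall = F OR F = false.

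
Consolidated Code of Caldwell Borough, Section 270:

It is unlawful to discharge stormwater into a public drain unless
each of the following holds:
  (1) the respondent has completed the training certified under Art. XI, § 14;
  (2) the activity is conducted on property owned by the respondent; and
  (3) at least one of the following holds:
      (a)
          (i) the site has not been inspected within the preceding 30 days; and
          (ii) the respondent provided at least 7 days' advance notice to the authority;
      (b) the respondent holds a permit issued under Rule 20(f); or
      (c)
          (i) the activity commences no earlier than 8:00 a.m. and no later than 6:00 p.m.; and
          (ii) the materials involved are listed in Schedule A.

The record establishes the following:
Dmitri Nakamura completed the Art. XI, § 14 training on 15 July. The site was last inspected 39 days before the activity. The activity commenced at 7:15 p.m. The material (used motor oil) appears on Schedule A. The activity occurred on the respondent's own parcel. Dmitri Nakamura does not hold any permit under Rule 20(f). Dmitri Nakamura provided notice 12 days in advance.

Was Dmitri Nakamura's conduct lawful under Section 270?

Yes — lawful.

(1) training certified — holds.
(2) own property — satisfied.
(i) not (site inspected) — met.
(ii) ≥7 days' notice — satisfied.
(a) = T AND T = true.
(b) holds permit — not met.
(i) start within hours — fails.
(ii) Schedule A material — holds.
(c) = F AND T = false.
(3): T OR F OR F → true.
So Overall is satisfied (T AND T AND T).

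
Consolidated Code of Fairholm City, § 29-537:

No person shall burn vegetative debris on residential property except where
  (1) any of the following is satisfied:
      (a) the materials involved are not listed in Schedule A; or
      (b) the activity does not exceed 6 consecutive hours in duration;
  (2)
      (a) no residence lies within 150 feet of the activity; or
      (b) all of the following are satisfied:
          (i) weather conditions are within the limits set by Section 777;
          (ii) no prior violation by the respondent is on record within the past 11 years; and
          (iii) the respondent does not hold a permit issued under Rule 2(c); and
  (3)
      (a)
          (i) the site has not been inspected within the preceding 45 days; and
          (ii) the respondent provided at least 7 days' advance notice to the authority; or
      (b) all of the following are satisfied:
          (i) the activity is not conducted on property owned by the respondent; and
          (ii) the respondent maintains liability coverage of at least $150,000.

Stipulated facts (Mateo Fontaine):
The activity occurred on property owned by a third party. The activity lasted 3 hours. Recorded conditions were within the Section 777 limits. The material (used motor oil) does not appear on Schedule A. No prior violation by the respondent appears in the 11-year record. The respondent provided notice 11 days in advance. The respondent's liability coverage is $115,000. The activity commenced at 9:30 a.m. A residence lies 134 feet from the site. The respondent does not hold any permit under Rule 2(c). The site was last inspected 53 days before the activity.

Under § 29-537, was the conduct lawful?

(a) not (Schedule A material) — holds.
(b) ≤ 6 hrs duration — satisfied.
(1) = T OR T = true.
(a) no residence in 150 ft — fails.
(i) weather ok — satisfied.
(ii) no prior violation — met.
(iii) not (holds permit) — holds.
So (b) is satisfied (T AND T AND T).
So (2) is satisfied (F OR T).
(i) not (site inspected) — met.
(ii) ≥7 days' notice — met.
(a) = T AND T = true.
(i) not (own property) — met.
(ii) coverage ≥ $150,000 — not met.
(b) = T AND F = false.
So (3) is satisfied (T OR F).
Overall: T AND T AND T → true.

Yes — lawful.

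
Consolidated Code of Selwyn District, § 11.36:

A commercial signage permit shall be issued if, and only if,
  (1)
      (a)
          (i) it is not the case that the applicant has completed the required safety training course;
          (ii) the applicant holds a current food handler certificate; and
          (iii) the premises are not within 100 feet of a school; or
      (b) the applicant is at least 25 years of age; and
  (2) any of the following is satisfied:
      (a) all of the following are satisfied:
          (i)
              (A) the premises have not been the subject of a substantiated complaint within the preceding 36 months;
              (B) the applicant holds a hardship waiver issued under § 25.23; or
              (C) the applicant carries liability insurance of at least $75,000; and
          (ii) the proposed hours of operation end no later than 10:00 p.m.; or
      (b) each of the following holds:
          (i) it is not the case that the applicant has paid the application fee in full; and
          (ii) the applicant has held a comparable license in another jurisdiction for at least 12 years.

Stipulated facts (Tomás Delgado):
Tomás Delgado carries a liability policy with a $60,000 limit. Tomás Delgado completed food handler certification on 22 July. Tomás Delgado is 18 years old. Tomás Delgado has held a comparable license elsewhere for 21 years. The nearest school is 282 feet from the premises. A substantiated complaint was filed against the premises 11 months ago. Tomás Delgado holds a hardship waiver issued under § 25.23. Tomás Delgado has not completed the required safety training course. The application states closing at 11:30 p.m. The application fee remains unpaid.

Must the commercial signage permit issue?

(i) not (safety training) — met.
(ii) food handler cert. — holds.
(iii) ≥100 ft from school — holds.
(a): T AND T AND T → true.
(b) age ≥ 25 — not met.
So (1) is satisfied (T OR F).
(A) no complaint in 36 mo. — not satisfied.
(B) hardship waiver — holds.
(C) insurance ≥ $75,000 — not satisfied.
So (i) is satisfied (F OR T OR F).
(ii) closes by 10 p.m. — not met.
So (a) is not satisfied (T AND F).
(i) not (fee paid) — met.
(ii) prior license ≥ 12 yr — met.
So (b) is satisfied (T AND T).
(2): F OR T → true.
Overall = T AND T = true.

Yes — granted.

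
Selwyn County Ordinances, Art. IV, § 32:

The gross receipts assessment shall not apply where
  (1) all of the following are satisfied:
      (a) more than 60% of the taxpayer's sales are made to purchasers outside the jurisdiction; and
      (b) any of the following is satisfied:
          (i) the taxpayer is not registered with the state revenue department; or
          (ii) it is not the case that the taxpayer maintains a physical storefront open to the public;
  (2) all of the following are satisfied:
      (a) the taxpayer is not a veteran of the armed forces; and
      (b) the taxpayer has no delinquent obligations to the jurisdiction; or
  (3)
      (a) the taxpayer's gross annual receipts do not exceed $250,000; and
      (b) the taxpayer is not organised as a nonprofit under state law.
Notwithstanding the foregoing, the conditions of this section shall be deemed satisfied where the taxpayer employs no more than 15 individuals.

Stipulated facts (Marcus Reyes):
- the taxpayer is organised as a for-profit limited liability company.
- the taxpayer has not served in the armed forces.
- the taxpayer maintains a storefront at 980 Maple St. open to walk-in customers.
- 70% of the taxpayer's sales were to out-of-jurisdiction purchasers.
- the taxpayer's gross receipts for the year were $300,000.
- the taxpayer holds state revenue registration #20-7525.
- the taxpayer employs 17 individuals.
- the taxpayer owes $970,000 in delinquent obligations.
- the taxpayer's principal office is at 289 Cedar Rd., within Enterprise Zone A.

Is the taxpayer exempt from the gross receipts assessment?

(a) >60% out-of-jur. sales — met.
(i) not (state-registered) — not met.
(ii) not (has storefront) — not met.
(b) = F OR F = false.
So (1) is not satisfied (T AND F).
(a) not (veteran) — satisfied.
(b) no delinquency — fails.
So (2) is not satisfied (T AND F).
(a) receipts ≤ $250,000 — fails.
(b) not (nonprofit) — met.
(3) = F AND T = false.
Overall = F OR F OR F = false.
Exception (≤ 15 employees) — not satisfied.
Result: main false OR exception false → false.

No — not exempt.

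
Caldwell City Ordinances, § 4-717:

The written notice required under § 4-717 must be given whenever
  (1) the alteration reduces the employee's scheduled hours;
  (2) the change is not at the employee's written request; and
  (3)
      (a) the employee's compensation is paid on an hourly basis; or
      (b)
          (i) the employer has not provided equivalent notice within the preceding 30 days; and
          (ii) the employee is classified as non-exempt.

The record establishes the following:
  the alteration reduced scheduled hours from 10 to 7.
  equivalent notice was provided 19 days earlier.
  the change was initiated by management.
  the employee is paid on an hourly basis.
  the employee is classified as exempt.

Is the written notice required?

(1) hours reduced — met.
(2) not employee-requested — satisfied.
(a) hourly-paid — holds.
(i) no recent notice — not met.
(ii) non-exempt — not satisfied.
So (b) is not satisfied (F AND F).
(3) = T OR F = true.
Overall: T AND T AND T → true.

Yes — required.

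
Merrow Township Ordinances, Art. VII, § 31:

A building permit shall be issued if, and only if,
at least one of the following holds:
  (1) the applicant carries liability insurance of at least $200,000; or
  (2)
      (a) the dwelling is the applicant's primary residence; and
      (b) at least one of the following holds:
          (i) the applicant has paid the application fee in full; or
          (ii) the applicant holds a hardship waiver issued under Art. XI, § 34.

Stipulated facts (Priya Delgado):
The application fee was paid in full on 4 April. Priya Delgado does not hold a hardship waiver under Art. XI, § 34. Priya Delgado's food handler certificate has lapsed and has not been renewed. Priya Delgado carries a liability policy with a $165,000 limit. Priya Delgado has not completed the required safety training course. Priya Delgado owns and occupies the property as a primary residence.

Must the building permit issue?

(1) insurance ≥ $200,000 — not satisfied.
(a) primary residence — holds.
(i) fee paid — holds.
(ii) hardship waiver — not satisfied.
(b): T OR F → true.
So (2) is satisfied (T AND T).
Overall: F OR T → true.

Yes — granted.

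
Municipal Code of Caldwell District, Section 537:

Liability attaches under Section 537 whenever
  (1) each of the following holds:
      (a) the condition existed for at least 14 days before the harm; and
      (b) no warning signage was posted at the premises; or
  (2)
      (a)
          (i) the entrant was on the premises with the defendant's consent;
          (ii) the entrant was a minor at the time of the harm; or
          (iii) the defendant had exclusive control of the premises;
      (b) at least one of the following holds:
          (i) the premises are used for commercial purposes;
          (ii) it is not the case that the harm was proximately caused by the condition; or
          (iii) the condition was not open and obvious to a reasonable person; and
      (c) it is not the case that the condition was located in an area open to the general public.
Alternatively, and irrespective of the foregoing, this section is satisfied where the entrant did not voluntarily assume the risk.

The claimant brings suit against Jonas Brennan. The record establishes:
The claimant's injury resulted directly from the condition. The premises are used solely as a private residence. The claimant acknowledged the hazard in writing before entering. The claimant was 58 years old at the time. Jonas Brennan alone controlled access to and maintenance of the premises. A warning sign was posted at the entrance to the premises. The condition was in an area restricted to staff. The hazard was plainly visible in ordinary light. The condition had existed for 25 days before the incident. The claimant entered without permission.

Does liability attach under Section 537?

No — not liable.

(a) condition ≥14 days old — satisfied.
(b) no signage posted — not satisfied.
(1): T AND F → false.
(i) consent to enter — not met.
(ii) entrant a minor — not met.
(iii) exclusive control — met.
(a) = F OR F OR T = true.
(i) commercial use — not met.
(ii) not (proximate cause) — not satisfied.
(iii) not open/obvious — not met.
(b): F OR F OR F → false.
(c) not (public area) — met.
(2): T AND F AND T → false.
So Overall is not satisfied (F OR F).
Exception (no assumed risk) — not satisfied.
Result: main false OR exception false → false.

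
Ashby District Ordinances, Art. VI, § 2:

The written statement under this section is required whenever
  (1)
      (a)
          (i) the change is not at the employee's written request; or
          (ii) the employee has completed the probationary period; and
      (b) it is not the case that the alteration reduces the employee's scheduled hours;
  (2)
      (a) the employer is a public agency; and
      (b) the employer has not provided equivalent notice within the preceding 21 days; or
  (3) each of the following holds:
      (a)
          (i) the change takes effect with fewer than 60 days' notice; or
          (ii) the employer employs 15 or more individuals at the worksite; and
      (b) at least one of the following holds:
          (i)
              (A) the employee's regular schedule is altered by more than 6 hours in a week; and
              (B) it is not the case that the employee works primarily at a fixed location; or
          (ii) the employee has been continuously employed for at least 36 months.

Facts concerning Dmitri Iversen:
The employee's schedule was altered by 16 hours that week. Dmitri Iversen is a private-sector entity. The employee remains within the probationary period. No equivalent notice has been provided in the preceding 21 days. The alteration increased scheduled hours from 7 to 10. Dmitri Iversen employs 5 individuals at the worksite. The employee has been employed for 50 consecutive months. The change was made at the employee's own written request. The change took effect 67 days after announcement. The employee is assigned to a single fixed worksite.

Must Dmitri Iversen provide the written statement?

No — not required.

(i) not employee-requested — not met.
(ii) past probation — not satisfied.
So (a) is not satisfied (F OR F).
(b) not (hours reduced) — met.
(1) = F AND T = false.
(a) public agency — not met.
(b) no recent notice — met.
So (2) is not satisfied (F AND T).
(i) < 60 days' notice — not satisfied.
(ii) ≥ 15 at site — fails.
(a): F OR F → false.
(A) schedule shift > 6h — met.
(B) not (fixed location) — fails.
(i) = T AND F = false.
(ii) tenure ≥ 36 mo. — satisfied.
(b): F OR T → true.
(3): F AND T → false.
Overall = F OR F OR F = false.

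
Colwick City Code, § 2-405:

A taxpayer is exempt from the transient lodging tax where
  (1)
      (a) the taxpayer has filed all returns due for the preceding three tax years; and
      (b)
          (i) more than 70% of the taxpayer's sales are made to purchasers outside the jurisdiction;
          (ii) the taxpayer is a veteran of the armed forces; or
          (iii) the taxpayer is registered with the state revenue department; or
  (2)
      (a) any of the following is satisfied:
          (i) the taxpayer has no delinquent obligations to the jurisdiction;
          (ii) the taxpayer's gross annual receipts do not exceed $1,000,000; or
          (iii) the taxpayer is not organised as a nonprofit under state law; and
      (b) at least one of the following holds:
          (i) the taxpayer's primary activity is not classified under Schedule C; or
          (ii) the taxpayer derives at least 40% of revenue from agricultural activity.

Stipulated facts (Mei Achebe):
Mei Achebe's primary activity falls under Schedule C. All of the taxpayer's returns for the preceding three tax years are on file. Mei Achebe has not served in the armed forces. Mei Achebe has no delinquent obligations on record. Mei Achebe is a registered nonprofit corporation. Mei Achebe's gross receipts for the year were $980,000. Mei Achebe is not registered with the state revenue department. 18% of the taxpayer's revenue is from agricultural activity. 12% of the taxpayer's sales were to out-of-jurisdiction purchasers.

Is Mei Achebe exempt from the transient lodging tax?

(a) returns current — holds.
(i) >70% out-of-jur. sales — fails.
(ii) veteran — not satisfied.
(iii) state-registered — fails.
So (b) is not satisfied (F OR F OR F).
So (1) is not satisfied (T AND F).
(i) no delinquency — satisfied.
(ii) receipts ≤ $1,000,000 — holds.
(iii) not (nonprofit) — not met.
So (a) is satisfied (T OR T OR F).
(i) not (Schedule C activity) — not met.
(ii) ≥40% agricultural — fails.
(b) = F OR F = false.
(2): T AND F → false.
Overall: F OR F → false.

No — not exempt.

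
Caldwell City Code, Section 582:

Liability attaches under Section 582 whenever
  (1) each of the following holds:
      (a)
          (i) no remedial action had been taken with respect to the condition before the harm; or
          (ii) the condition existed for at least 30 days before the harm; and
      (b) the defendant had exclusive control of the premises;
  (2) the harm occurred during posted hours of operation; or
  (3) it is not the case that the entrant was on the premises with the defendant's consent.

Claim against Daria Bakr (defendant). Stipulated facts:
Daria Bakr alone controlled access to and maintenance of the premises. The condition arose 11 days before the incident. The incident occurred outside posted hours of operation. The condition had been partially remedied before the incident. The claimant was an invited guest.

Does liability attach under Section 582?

No — not liable.

(i) no remedial action — not met.
(ii) condition ≥30 days old — fails.
So (a) is not satisfied (F OR F).
(b) exclusive control — satisfied.
(1): F AND T → false.
(2) during posted hours — not satisfied.
(3) not (consent to enter) — fails.
Overall: F OR F OR F → false.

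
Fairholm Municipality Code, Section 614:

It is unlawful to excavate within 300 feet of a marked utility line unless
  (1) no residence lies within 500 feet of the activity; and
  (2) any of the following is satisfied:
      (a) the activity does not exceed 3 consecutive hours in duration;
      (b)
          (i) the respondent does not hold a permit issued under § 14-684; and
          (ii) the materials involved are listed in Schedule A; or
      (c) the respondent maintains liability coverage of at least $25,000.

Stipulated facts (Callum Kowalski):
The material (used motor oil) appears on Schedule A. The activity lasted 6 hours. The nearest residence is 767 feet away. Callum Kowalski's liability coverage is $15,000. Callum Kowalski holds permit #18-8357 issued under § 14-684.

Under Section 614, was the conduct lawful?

No — unlawful.

(1) no residence in 500 ft — satisfied.
(a) ≤ 3 hrs duration — not met.
(i) not (holds permit) — fails.
(ii) Schedule A material — holds.
So (b) is not satisfied (F AND T).
(c) coverage ≥ $25,000 — not satisfied.
So (2) is not satisfied (F OR F OR F).
So Overall is not satisfied (T AND F).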